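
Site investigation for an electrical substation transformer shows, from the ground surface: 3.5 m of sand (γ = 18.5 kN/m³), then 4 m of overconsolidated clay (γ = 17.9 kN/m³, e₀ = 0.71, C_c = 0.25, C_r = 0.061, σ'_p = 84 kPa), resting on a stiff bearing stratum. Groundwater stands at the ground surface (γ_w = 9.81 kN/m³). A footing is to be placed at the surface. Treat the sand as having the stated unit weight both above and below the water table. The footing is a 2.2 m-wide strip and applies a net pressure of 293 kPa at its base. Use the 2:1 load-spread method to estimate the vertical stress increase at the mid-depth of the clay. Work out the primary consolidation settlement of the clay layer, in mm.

Mid-depth of clay below the ground surface: z = 3.5 + 4/2 = 5.5 m.
Total vertical stress at mid-clay: σ_v = 18.5×3.5 + 17.9×2 = 100.55 kPa.
Pore pressure: u = 9.81×(5.5 − 0) = 53.955 kPa.
Initial effective stress: σ'_0 = σ_v − u = 100.55 − 53.955 = 46.595 kPa.
Stress increase at mid-clay by the 2:1 spreading method:
Δσ = qB/(B+z) = 293×2.2/(2.2+5.5) = 83.714 kPa
Final effective stress: σ'_f = 46.595 + 83.714 = 130.31 kPa.
σ'_f = 130.31 > σ'_p = 84 kPa, so the stress path crosses the preconsolidation pressure — recompression up to σ'_p, then virgin compression beyond:
S_c = H/(1+e₀)·[C_r·log₁₀(σ'_p/σ'_0) + C_c·log₁₀(σ'_f/σ'_p)]
    = 4/1.71 × [0.061×log₁₀(84/46.595) + 0.25×log₁₀(130.31/84)]
    = 2.3392 × [0.015612 + 0.047675] = 0.148 m

S_c ≈ 148 mm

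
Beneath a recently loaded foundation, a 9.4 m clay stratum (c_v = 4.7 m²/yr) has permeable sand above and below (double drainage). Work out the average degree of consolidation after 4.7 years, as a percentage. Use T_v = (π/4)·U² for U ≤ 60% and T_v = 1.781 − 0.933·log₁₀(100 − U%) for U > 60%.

U ≈ 93.1 %

Drainage path length: H_d = H/2 = 4.7 m (double drainage).
T_v = c_v·t/H_d² = 4.7×4.7/4.7² = 1.
T_v = 1 corresponds to the U > 60% branch:
U = 1 − 10^((1.781 − T_v)/0.933)/100 = 0.9313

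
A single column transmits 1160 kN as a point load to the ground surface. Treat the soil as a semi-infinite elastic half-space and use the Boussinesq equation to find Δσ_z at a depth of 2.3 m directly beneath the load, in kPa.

Boussinesq vertical stress below a point load on an elastic half-space:
Δσ_z = 3P/(2πz²) · [1 + (r/z)²]^(−5/2)
r/z = 0/2.3 = 0; [1+(r/z)²]^(−5/2) = 1.
Δσ_z = 3×1160/(2π×2.3²) × 1 = 104.7 × 1 = 104.7 kPa

Δσ_z ≈ 105 kPa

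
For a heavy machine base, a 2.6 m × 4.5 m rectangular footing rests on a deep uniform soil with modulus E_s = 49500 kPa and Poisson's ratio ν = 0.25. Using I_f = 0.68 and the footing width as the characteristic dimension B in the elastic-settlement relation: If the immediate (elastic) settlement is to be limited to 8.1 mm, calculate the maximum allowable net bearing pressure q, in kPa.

q ≈ 242 kPa

S_e = q·B·(1−ν²)/E_s · I_f  ⇒  q = S_e·E_s / (B·(1−ν²)·I_f).
q = 0.0081 × 49500 / (2.6 × 0.9375 × 0.68) = 241.9 kPa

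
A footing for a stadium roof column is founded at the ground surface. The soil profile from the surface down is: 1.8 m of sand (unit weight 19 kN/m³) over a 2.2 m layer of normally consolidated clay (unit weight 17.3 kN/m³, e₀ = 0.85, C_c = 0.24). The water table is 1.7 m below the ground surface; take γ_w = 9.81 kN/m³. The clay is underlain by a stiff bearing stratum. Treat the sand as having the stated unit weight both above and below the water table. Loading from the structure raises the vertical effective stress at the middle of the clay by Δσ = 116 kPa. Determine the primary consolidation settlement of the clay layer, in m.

S_c ≈ 0.165 m

Mid-depth of clay below the ground surface: z = 1.8 + 2.2/2 = 2.9 m.
Total vertical stress at mid-clay: σ_v = 19×1.8 + 17.3×1.1 = 53.23 kPa.
Pore pressure: u = 9.81×(2.9 − 1.7) = 11.772 kPa.
Initial effective stress: σ'_0 = σ_v − u = 53.23 − 11.772 = 41.458 kPa.
Final effective stress: σ'_f = σ'_0 + Δσ = 41.458 + 116 = 157.46 kPa.
Normally consolidated clay, so the full stress increment lies on the virgin compression line:
S_c = C_c·H/(1+e₀)·log₁₀(σ'_f/σ'_0) = 0.24×2.2/(1+0.85)×log₁₀(157.46/41.458)
    = 0.28541 × 0.57956 = 0.1654 m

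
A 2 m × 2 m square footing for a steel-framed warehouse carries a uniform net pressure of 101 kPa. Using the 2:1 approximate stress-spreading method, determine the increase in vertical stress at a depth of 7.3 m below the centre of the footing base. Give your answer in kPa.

By the 2:1 method the load spreads at 1 horizontal : 2 vertical, so at depth z the loaded area has grown by z in each plan dimension:
Δσ = qBL/((B+z)(L+z)) = 101×2×2/((2+7.3)(2+7.3)) = 4.6711 kPa

Δσ_z ≈ 4.67 kPa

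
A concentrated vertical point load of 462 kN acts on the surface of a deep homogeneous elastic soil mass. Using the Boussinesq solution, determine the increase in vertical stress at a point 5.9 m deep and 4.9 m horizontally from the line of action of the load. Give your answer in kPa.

Δσ_z ≈ 1.71 kPa

Boussinesq vertical stress below a point load on an elastic half-space:
Δσ_z = 3P/(2πz²) · [1 + (r/z)²]^(−5/2)
r/z = 4.9/5.9 = 0.83051; [1+(r/z)²]^(−5/2) = 0.26943.
Δσ_z = 3×462/(2π×5.9²) × 0.26943 = 6.3369 × 0.26943 = 1.707 kPa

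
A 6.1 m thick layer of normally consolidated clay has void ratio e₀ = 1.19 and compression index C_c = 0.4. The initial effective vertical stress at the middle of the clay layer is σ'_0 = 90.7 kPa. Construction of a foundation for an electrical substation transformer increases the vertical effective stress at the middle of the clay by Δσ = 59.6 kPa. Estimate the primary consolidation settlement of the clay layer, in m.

Final effective stress: σ'_f = σ'_0 + Δσ = 90.7 + 59.6 = 150.3 kPa.
Normally consolidated clay, so the full stress increment lies on the virgin compression line:
S_c = C_c·H/(1+e₀)·log₁₀(σ'_f/σ'_0) = 0.4×6.1/(1+1.19)×log₁₀(150.3/90.7)
    = 1.1142 × 0.21935 = 0.2444 m

S_c ≈ 0.244 m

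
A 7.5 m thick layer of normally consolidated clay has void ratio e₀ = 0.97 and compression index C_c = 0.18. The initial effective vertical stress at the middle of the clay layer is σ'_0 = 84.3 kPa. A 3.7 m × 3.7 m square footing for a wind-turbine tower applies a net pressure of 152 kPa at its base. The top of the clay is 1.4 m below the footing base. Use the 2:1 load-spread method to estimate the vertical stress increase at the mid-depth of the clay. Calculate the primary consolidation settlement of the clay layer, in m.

S_c ≈ 0.0815 m

Mid-depth of clay below the footing base: z = 1.4 + 7.5/2 = 5.15 m.
Stress increase at mid-clay by the 2:1 spreading method:
Δσ = qBL/((B+z)(L+z)) = 152×3.7×3.7/((3.7+5.15)(3.7+5.15)) = 26.568 kPa
Final effective stress: σ'_f = σ'_0 + Δσ = 84.3 + 26.568 = 110.87 kPa.
Normally consolidated clay, so the full stress increment lies on the virgin compression line:
S_c = C_c·H/(1+e₀)·log₁₀(σ'_f/σ'_0) = 0.18×7.5/(1+0.97)×log₁₀(110.87/84.3)
    = 0.68528 × 0.11899 = 0.08154 m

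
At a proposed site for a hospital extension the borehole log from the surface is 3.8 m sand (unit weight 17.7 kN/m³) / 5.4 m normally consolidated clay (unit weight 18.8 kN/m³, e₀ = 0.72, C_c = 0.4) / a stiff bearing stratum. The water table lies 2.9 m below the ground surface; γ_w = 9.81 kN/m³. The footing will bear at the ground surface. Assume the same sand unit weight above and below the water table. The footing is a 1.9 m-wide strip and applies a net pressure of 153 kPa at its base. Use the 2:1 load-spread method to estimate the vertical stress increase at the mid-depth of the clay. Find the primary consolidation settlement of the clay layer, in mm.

S_c ≈ 191 mm

Mid-depth of clay below the ground surface: z = 3.8 + 5.4/2 = 6.5 m.
Total vertical stress at mid-clay: σ_v = 17.7×3.8 + 18.8×2.7 = 118.02 kPa.
Pore pressure: u = 9.81×(6.5 − 2.9) = 35.316 kPa.
Initial effective stress: σ'_0 = σ_v − u = 118.02 − 35.316 = 82.704 kPa.
Stress increase at mid-clay by the 2:1 spreading method:
Δσ = qB/(B+z) = 153×1.9/(1.9+6.5) = 34.607 kPa
Final effective stress: σ'_f = σ'_0 + Δσ = 82.704 + 34.607 = 117.31 kPa.
Normally consolidated clay, so the full stress increment lies on the virgin compression line:
S_c = C_c·H/(1+e₀)·log₁₀(σ'_f/σ'_0) = 0.4×5.4/(1+0.72)×log₁₀(117.31/82.704)
    = 1.2558 × 0.15181 = 0.1906 m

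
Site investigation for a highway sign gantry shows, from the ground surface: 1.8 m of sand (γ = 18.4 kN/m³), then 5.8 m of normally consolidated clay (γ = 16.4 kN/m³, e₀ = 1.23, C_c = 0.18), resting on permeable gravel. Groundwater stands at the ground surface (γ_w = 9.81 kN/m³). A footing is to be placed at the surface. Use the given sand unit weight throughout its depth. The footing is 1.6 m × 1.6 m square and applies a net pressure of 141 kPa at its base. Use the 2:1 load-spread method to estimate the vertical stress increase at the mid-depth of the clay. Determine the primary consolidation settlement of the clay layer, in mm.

S_c ≈ 47.5 mm

Mid-depth of clay below the ground surface: z = 1.8 + 5.8/2 = 4.7 m.
Total vertical stress at mid-clay: σ_v = 18.4×1.8 + 16.4×2.9 = 80.68 kPa.
Pore pressure: u = 9.81×(4.7 − 0) = 46.107 kPa.
Initial effective stress: σ'_0 = σ_v − u = 80.68 − 46.107 = 34.573 kPa.
Stress increase at mid-clay by the 2:1 spreading method:
Δσ = qBL/((B+z)(L+z)) = 141×1.6×1.6/((1.6+4.7)(1.6+4.7)) = 9.0945 kPa
Final effective stress: σ'_f = σ'_0 + Δσ = 34.573 + 9.0945 = 43.668 kPa.
Normally consolidated clay, so the full stress increment lies on the virgin compression line:
S_c = C_c·H/(1+e₀)·log₁₀(σ'_f/σ'_0) = 0.18×5.8/(1+1.23)×log₁₀(43.668/34.573)
    = 0.46816 × 0.10143 = 0.04749 m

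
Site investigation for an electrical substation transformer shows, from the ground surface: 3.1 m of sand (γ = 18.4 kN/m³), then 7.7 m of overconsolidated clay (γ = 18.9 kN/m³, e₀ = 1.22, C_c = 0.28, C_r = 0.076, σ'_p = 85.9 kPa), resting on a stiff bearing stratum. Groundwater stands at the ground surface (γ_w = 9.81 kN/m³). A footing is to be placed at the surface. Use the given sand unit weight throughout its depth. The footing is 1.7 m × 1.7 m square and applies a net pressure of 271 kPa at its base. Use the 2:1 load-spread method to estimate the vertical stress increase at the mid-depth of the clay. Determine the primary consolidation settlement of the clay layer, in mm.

Mid-depth of clay below the ground surface: z = 3.1 + 7.7/2 = 6.95 m.
Total vertical stress at mid-clay: σ_v = 18.4×3.1 + 18.9×3.85 = 129.81 kPa.
Pore pressure: u = 9.81×(6.95 − 0) = 68.18 kPa.
Initial effective stress: σ'_0 = σ_v − u = 129.81 − 68.18 = 61.63 kPa.
Stress increase at mid-clay by the 2:1 spreading method:
Δσ = qBL/((B+z)(L+z)) = 271×1.7×1.7/((1.7+6.95)(1.7+6.95)) = 10.467 kPa
Final effective stress: σ'_f = 61.63 + 10.467 = 72.097 kPa.
σ'_f = 72.097 ≤ σ'_p = 85.9 kPa, so the clay remains overconsolidated and only the recompression index applies:
S_c = C_r·H/(1+e₀)·log₁₀(σ'_f/σ'_0) = 0.076×7.7/2.22×log₁₀(72.097/61.63)
    = 0.26361 × 0.068125 = 0.01796 m

S_c ≈ 18 mm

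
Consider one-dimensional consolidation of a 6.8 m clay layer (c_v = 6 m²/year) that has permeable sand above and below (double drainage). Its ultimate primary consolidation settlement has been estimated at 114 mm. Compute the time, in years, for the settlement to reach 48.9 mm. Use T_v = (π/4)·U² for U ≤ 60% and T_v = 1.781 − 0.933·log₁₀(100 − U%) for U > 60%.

t ≈ 0.278 years

Drainage path length: H_d = H/2 = 3.4 m (double drainage).
U = S(t)/S_ult = 48.9/114 = 0.4289.
U ≤ 60%: T_v = (π/4)·U² = (π/4)×0.42895² = 0.14451.
t = T_v·H_d²/c_v = 0.14451×3.4²/6 = 0.2784 years.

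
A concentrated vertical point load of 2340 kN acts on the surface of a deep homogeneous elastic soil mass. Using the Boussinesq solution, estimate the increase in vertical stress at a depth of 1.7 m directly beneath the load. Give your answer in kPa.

Δσ_z ≈ 387 kPa

Boussinesq vertical stress below a point load on an elastic half-space:
Δσ_z = 3P/(2πz²) · [1 + (r/z)²]^(−5/2)
r/z = 0/1.7 = 0; [1+(r/z)²]^(−5/2) = 1.
Δσ_z = 3×2340/(2π×1.7²) × 1 = 386.6 × 1 = 386.6 kPa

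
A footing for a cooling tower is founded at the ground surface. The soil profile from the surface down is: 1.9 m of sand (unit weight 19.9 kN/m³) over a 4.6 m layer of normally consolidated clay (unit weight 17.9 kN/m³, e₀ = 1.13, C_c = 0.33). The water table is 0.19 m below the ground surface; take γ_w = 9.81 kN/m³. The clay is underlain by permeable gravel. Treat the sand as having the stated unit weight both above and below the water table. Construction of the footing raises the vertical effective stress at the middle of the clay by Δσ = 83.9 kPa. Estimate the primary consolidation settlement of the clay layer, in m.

S_c ≈ 0.352 m

Mid-depth of clay below the ground surface: z = 1.9 + 4.6/2 = 4.2 m.
Total vertical stress at mid-clay: σ_v = 19.9×1.9 + 17.9×2.3 = 78.98 kPa.
Pore pressure: u = 9.81×(4.2 − 0.19) = 39.338 kPa.
Initial effective stress: σ'_0 = σ_v − u = 78.98 − 39.338 = 39.642 kPa.
Final effective stress: σ'_f = σ'_0 + Δσ = 39.642 + 83.9 = 123.54 kPa.
Normally consolidated clay, so the full stress increment lies on the virgin compression line:
S_c = C_c·H/(1+e₀)·log₁₀(σ'_f/σ'_0) = 0.33×4.6/(1+1.13)×log₁₀(123.54/39.642)
    = 0.71268 × 0.49365 = 0.3518 m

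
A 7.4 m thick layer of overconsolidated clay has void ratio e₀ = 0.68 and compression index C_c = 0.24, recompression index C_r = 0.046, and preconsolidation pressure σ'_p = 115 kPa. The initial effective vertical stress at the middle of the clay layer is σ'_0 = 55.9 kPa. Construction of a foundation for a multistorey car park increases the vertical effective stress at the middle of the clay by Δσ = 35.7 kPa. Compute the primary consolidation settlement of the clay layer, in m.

S_c ≈ 0.0435 m

Final effective stress: σ'_f = 55.9 + 35.7 = 91.6 kPa.
σ'_f = 91.6 ≤ σ'_p = 115 kPa, so the clay remains overconsolidated and only the recompression index applies:
S_c = C_r·H/(1+e₀)·log₁₀(σ'_f/σ'_0) = 0.046×7.4/1.68×log₁₀(91.6/55.9)
    = 0.20262 × 0.21448 = 0.04346 m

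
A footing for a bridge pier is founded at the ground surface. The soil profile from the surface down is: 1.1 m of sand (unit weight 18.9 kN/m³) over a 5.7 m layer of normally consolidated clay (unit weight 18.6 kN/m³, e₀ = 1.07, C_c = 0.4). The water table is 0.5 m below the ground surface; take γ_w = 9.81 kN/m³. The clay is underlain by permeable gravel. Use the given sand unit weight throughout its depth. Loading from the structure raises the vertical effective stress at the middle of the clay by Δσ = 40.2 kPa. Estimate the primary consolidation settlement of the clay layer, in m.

Mid-depth of clay below the ground surface: z = 1.1 + 5.7/2 = 3.95 m.
Total vertical stress at mid-clay: σ_v = 18.9×1.1 + 18.6×2.85 = 73.8 kPa.
Pore pressure: u = 9.81×(3.95 − 0.5) = 33.845 kPa.
Initial effective stress: σ'_0 = σ_v − u = 73.8 − 33.845 = 39.955 kPa.
Final effective stress: σ'_f = σ'_0 + Δσ = 39.955 + 40.2 = 80.155 kPa.
Normally consolidated clay, so the full stress increment lies on the virgin compression line:
S_c = C_c·H/(1+e₀)·log₁₀(σ'_f/σ'_0) = 0.4×5.7/(1+1.07)×log₁₀(80.155/39.955)
    = 1.1014 × 0.30236 = 0.333 m

S_c ≈ 0.333 m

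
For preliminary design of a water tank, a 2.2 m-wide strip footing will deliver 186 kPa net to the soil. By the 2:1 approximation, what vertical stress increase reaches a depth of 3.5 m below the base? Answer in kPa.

By the 2:1 method the load spreads at 1 horizontal : 2 vertical, so at depth z the loaded area has grown by z in each plan dimension:
Δσ = qB/(B+z) = 186×2.2/(2.2+3.5) = 71.789 kPa

Δσ_z ≈ 71.8 kPa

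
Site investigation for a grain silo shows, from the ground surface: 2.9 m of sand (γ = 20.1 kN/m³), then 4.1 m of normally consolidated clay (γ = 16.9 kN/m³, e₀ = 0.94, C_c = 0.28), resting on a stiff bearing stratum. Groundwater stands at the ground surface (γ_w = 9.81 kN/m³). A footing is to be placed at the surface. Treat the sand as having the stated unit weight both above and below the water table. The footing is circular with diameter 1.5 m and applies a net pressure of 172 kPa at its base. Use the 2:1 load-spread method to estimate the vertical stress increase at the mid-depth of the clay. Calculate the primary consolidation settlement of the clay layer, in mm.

Mid-depth of clay below the ground surface: z = 2.9 + 4.1/2 = 4.95 m.
Total vertical stress at mid-clay: σ_v = 20.1×2.9 + 16.9×2.05 = 92.935 kPa.
Pore pressure: u = 9.81×(4.95 − 0) = 48.56 kPa.
Initial effective stress: σ'_0 = σ_v − u = 92.935 − 48.56 = 44.375 kPa.
Stress increase at mid-clay by the 2:1 spreading method:
Δσ ≈ qD²/(D+z)² = 172×1.5²/(1.5+4.95)² = 9.3023 kPa
Final effective stress: σ'_f = σ'_0 + Δσ = 44.375 + 9.3023 = 53.677 kPa.
Normally consolidated clay, so the full stress increment lies on the virgin compression line:
S_c = C_c·H/(1+e₀)·log₁₀(σ'_f/σ'_0) = 0.28×4.1/(1+0.94)×log₁₀(53.677/44.375)
    = 0.59175 × 0.08265 = 0.04891 m

S_c ≈ 48.9 mm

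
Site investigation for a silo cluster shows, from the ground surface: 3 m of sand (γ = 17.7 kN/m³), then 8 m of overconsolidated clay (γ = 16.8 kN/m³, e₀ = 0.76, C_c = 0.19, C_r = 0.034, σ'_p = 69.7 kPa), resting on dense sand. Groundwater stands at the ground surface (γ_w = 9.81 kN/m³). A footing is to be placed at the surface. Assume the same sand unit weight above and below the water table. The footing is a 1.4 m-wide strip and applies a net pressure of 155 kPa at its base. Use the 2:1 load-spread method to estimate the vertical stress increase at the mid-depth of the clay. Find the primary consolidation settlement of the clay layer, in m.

S_c ≈ 0.0598 m

Mid-depth of clay below the ground surface: z = 3 + 8/2 = 7 m.
Total vertical stress at mid-clay: σ_v = 17.7×3 + 16.8×4 = 120.3 kPa.
Pore pressure: u = 9.81×(7 − 0) = 68.67 kPa.
Initial effective stress: σ'_0 = σ_v − u = 120.3 − 68.67 = 51.63 kPa.
Stress increase at mid-clay by the 2:1 spreading method:
Δσ = qB/(B+z) = 155×1.4/(1.4+7) = 25.833 kPa
Final effective stress: σ'_f = 51.63 + 25.833 = 77.463 kPa.
σ'_f = 77.463 > σ'_p = 69.7 kPa, so the stress path crosses the preconsolidation pressure — recompression up to σ'_p, then virgin compression beyond:
S_c = H/(1+e₀)·[C_r·log₁₀(σ'_p/σ'_0) + C_c·log₁₀(σ'_f/σ'_p)]
    = 8/1.76 × [0.034×log₁₀(69.7/51.63) + 0.19×log₁₀(77.463/69.7)]
    = 4.5455 × [0.0044312 + 0.0087137] = 0.05975 m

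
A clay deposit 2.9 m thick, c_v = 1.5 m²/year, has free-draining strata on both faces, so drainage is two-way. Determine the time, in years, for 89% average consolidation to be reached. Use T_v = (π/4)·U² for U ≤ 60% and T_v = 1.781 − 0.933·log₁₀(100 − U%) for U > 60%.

Drainage path length: H_d = H/2 = 1.45 m (double drainage).
U > 60%: T_v = 1.781 − 0.933·log₁₀(100 − 89) = 0.80938.
t = T_v·H_d²/c_v = 0.80938×1.45²/1.5 = 1.134 years.

t ≈ 1.13 years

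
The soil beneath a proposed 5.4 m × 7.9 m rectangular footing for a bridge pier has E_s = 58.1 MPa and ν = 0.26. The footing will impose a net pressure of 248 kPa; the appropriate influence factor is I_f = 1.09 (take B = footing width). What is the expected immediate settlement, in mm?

S_e ≈ 23.4 mm

Immediate (elastic) settlement: S_e = q·B·(1−ν²)/E_s · I_f.
E_s = 58.1 MPa = 58100 kPa.
S_e = 248 × 5.4 × (1 − 0.26²) / 58100 × 1.09
    = 248 × 5.4 × 0.9324 / 58100 × 1.09
    = 0.02343 m = 23.43 mm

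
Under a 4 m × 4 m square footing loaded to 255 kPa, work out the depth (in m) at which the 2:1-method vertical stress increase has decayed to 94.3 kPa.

2:1 spreading — at depth z the loaded area has grown by z in each plan dimension:
qB²/(B+z)² = Δσ_z ⇒ z = B(√(q/Δσ_z) − 1) = 4×(√(255/94.3) − 1) = 2.578 m

z ≈ 2.58 m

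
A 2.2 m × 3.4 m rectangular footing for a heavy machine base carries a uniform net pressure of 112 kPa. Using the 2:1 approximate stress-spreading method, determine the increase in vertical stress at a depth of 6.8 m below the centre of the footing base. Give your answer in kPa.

Δσ_z ≈ 9.13 kPa

By the 2:1 method the load spreads at 1 horizontal : 2 vertical, so at depth z the loaded area has grown by z in each plan dimension:
Δσ = qBL/((B+z)(L+z)) = 112×2.2×3.4/((2.2+6.8)(3.4+6.8)) = 9.1259 kPa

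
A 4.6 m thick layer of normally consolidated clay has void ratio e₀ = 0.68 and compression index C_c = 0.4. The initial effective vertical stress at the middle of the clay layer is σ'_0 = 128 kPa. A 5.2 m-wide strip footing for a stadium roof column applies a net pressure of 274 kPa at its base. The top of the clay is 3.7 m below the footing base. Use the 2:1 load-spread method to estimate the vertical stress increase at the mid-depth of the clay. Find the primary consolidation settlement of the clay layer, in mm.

S_c ≈ 328 mm

Mid-depth of clay below the footing base: z = 3.7 + 4.6/2 = 6 m.
Stress increase at mid-clay by the 2:1 spreading method:
Δσ = qB/(B+z) = 274×5.2/(5.2+6) = 127.21 kPa
Final effective stress: σ'_f = σ'_0 + Δσ = 128 + 127.21 = 255.21 kPa.
Normally consolidated clay, so the full stress increment lies on the virgin compression line:
S_c = C_c·H/(1+e₀)·log₁₀(σ'_f/σ'_0) = 0.4×4.6/(1+0.68)×log₁₀(255.21/128)
    = 1.0952 × 0.29969 = 0.3282 m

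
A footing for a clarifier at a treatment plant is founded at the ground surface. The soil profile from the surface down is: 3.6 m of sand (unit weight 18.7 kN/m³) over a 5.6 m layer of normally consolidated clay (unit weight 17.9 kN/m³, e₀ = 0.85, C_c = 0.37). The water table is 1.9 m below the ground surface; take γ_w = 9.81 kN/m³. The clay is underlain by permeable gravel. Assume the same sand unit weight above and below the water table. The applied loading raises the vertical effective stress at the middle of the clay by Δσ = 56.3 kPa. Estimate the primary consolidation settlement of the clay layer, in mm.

S_c ≈ 277 mm

Mid-depth of clay below the ground surface: z = 3.6 + 5.6/2 = 6.4 m.
Total vertical stress at mid-clay: σ_v = 18.7×3.6 + 17.9×2.8 = 117.44 kPa.
Pore pressure: u = 9.81×(6.4 − 1.9) = 44.145 kPa.
Initial effective stress: σ'_0 = σ_v − u = 117.44 − 44.145 = 73.295 kPa.
Final effective stress: σ'_f = σ'_0 + Δσ = 73.295 + 56.3 = 129.59 kPa.
Normally consolidated clay, so the full stress increment lies on the virgin compression line:
S_c = C_c·H/(1+e₀)·log₁₀(σ'_f/σ'_0) = 0.37×5.6/(1+0.85)×log₁₀(129.59/73.295)
    = 1.12 × 0.2475 = 0.2772 m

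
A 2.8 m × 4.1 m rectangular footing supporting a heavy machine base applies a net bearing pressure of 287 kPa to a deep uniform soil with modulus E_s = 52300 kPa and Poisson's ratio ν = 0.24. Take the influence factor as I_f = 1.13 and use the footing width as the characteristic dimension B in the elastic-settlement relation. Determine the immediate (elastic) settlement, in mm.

Immediate (elastic) settlement: S_e = q·B·(1−ν²)/E_s · I_f.
S_e = 287 × 2.8 × (1 − 0.24²) / 52300 × 1.13
    = 287 × 2.8 × 0.9424 / 52300 × 1.13
    = 0.01636 m = 16.36 mm

S_e ≈ 16.4 mm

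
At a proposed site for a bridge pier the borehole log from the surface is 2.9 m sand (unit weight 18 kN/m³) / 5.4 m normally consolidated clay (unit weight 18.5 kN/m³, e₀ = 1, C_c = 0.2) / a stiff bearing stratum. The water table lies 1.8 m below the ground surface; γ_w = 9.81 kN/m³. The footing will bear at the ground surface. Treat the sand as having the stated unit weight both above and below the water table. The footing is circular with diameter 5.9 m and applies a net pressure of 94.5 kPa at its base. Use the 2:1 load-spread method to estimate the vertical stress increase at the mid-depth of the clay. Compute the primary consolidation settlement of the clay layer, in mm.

Mid-depth of clay below the ground surface: z = 2.9 + 5.4/2 = 5.6 m.
Total vertical stress at mid-clay: σ_v = 18×2.9 + 18.5×2.7 = 102.15 kPa.
Pore pressure: u = 9.81×(5.6 − 1.8) = 37.278 kPa.
Initial effective stress: σ'_0 = σ_v − u = 102.15 − 37.278 = 64.872 kPa.
Stress increase at mid-clay by the 2:1 spreading method:
Δσ ≈ qD²/(D+z)² = 94.5×5.9²/(5.9+5.6)² = 24.874 kPa
Final effective stress: σ'_f = σ'_0 + Δσ = 64.872 + 24.874 = 89.746 kPa.
Normally consolidated clay, so the full stress increment lies on the virgin compression line:
S_c = C_c·H/(1+e₀)·log₁₀(σ'_f/σ'_0) = 0.2×5.4/(1+1)×log₁₀(89.746/64.872)
    = 0.54 × 0.14096 = 0.07612 m

S_c ≈ 76.1 mm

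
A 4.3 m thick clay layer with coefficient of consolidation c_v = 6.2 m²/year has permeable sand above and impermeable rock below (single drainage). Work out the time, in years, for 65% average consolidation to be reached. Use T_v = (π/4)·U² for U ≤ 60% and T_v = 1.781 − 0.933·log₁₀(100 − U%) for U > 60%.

t ≈ 1.02 years

Drainage path length: H_d = H = 4.3 m (single drainage).
U > 60%: T_v = 1.781 − 0.933·log₁₀(100 − 65) = 0.34038.
t = T_v·H_d²/c_v = 0.34038×4.3²/6.2 = 1.015 years.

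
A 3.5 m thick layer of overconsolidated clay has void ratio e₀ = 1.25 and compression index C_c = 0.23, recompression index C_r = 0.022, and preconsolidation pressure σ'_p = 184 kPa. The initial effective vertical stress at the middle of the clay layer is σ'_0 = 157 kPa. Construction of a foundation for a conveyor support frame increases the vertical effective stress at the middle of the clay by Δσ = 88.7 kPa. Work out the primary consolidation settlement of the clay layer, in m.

S_c ≈ 0.0473 m

Final effective stress: σ'_f = 157 + 88.7 = 245.7 kPa.
σ'_f = 245.7 > σ'_p = 184 kPa, so the stress path crosses the preconsolidation pressure — recompression up to σ'_p, then virgin compression beyond:
S_c = H/(1+e₀)·[C_r·log₁₀(σ'_p/σ'_0) + C_c·log₁₀(σ'_f/σ'_p)]
    = 3.5/2.25 × [0.022×log₁₀(184/157) + 0.23×log₁₀(245.7/184)]
    = 1.5556 × [0.0015162 + 0.028885] = 0.04729 m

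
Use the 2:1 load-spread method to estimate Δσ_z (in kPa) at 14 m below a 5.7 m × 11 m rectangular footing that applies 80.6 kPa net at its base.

By the 2:1 method the load spreads at 1 horizontal : 2 vertical, so at depth z the loaded area has grown by z in each plan dimension:
Δσ = qBL/((B+z)(L+z)) = 80.6×5.7×11/((5.7+14)(11+14)) = 10.261 kPa

Δσ_z ≈ 10.3 kPa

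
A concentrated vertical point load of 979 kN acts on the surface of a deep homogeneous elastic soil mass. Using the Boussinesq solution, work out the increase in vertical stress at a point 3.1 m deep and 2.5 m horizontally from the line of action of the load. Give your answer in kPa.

Δσ_z ≈ 13.9 kPa

Boussinesq vertical stress below a point load on an elastic half-space:
Δσ_z = 3P/(2πz²) · [1 + (r/z)²]^(−5/2)
r/z = 2.5/3.1 = 0.80645; [1+(r/z)²]^(−5/2) = 0.28579.
Δσ_z = 3×979/(2π×3.1²) × 0.28579 = 48.641 × 0.28579 = 13.9 kPa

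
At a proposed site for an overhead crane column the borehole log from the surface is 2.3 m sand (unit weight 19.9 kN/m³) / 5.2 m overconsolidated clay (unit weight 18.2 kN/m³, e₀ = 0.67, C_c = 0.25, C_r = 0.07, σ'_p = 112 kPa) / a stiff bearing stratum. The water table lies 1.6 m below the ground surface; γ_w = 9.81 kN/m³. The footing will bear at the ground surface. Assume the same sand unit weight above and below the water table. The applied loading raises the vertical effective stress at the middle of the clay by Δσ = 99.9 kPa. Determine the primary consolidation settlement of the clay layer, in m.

S_c ≈ 0.18 m

Mid-depth of clay below the ground surface: z = 2.3 + 5.2/2 = 4.9 m.
Total vertical stress at mid-clay: σ_v = 19.9×2.3 + 18.2×2.6 = 93.09 kPa.
Pore pressure: u = 9.81×(4.9 − 1.6) = 32.373 kPa.
Initial effective stress: σ'_0 = σ_v − u = 93.09 − 32.373 = 60.717 kPa.
Final effective stress: σ'_f = 60.717 + 99.9 = 160.62 kPa.
σ'_f = 160.62 > σ'_p = 112 kPa, so the stress path crosses the preconsolidation pressure — recompression up to σ'_p, then virgin compression beyond:
S_c = H/(1+e₀)·[C_r·log₁₀(σ'_p/σ'_0) + C_c·log₁₀(σ'_f/σ'_p)]
    = 5.2/1.67 × [0.07×log₁₀(112/60.717) + 0.25×log₁₀(160.62/112)]
    = 3.1138 × [0.018614 + 0.039145] = 0.1798 m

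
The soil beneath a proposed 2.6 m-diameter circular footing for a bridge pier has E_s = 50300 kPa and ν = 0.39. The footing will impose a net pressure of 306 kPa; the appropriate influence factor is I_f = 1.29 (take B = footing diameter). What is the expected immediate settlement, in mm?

Immediate (elastic) settlement: S_e = q·B·(1−ν²)/E_s · I_f.
S_e = 306 × 2.6 × (1 − 0.39²) / 50300 × 1.29
    = 306 × 2.6 × 0.8479 / 50300 × 1.29
    = 0.0173 m = 17.3 mm

S_e ≈ 17.3 mm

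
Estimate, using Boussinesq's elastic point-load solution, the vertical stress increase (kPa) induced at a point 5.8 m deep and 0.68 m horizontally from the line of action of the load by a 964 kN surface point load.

Boussinesq vertical stress below a point load on an elastic half-space:
Δσ_z = 3P/(2πz²) · [1 + (r/z)²]^(−5/2)
r/z = 0.68/5.8 = 0.11724; [1+(r/z)²]^(−5/2) = 0.96645.
Δσ_z = 3×964/(2π×5.8²) × 0.96645 = 13.682 × 0.96645 = 13.22 kPa

Δσ_z ≈ 13.2 kPa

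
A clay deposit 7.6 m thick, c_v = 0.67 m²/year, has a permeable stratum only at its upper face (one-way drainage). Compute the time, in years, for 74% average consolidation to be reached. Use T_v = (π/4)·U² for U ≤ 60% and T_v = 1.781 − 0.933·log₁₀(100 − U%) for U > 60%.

t ≈ 39.7 years

Drainage path length: H_d = H = 7.6 m (single drainage).
U > 60%: T_v = 1.781 − 0.933·log₁₀(100 − 74) = 0.46083.
t = T_v·H_d²/c_v = 0.46083×7.6²/0.67 = 39.73 years.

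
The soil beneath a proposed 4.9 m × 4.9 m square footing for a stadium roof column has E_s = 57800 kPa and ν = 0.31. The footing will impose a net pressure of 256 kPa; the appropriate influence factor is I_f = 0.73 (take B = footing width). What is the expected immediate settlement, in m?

S_e ≈ 0.0143 m

Immediate (elastic) settlement: S_e = q·B·(1−ν²)/E_s · I_f.
S_e = 256 × 4.9 × (1 − 0.31²) / 57800 × 0.73
    = 256 × 4.9 × 0.9039 / 57800 × 0.73
    = 0.01432 m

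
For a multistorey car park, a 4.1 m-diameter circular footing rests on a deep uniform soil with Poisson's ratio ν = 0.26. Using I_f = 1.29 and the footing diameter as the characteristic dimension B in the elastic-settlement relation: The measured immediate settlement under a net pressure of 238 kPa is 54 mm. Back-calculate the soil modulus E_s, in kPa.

S_e = q·B·(1−ν²)/E_s · I_f  ⇒  E_s = q·B·(1−ν²)·I_f / S_e.
E_s = 238 × 4.1 × 0.9324 × 1.29 / 0.054 = 21730 kPa

E_s ≈ 21700 kPa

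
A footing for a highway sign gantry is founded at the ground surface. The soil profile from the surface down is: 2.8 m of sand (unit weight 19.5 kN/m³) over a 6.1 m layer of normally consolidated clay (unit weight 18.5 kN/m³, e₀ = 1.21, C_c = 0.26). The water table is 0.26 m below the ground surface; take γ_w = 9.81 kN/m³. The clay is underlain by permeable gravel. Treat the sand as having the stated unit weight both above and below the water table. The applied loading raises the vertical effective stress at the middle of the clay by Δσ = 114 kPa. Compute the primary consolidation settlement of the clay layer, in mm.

S_c ≈ 345 mm

Mid-depth of clay below the ground surface: z = 2.8 + 6.1/2 = 5.85 m.
Total vertical stress at mid-clay: σ_v = 19.5×2.8 + 18.5×3.05 = 111.02 kPa.
Pore pressure: u = 9.81×(5.85 − 0.26) = 54.838 kPa.
Initial effective stress: σ'_0 = σ_v − u = 111.02 − 54.838 = 56.182 kPa.
Final effective stress: σ'_f = σ'_0 + Δσ = 56.182 + 114 = 170.18 kPa.
Normally consolidated clay, so the full stress increment lies on the virgin compression line:
S_c = C_c·H/(1+e₀)·log₁₀(σ'_f/σ'_0) = 0.26×6.1/(1+1.21)×log₁₀(170.18/56.182)
    = 0.71765 × 0.48131 = 0.3454 m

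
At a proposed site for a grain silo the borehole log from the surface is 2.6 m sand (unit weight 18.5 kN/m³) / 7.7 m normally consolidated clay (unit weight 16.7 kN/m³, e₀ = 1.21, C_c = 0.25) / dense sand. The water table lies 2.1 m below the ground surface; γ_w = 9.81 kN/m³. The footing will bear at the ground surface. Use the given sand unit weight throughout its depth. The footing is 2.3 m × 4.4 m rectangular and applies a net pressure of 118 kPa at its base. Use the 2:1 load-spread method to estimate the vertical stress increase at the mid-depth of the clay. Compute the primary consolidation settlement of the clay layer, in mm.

S_c ≈ 62.7 mm

Mid-depth of clay below the ground surface: z = 2.6 + 7.7/2 = 6.45 m.
Total vertical stress at mid-clay: σ_v = 18.5×2.6 + 16.7×3.85 = 112.4 kPa.
Pore pressure: u = 9.81×(6.45 − 2.1) = 42.673 kPa.
Initial effective stress: σ'_0 = σ_v − u = 112.4 − 42.673 = 69.727 kPa.
Stress increase at mid-clay by the 2:1 spreading method:
Δσ = qBL/((B+z)(L+z)) = 118×2.3×4.4/((2.3+6.45)(4.4+6.45)) = 12.578 kPa
Final effective stress: σ'_f = σ'_0 + Δσ = 69.727 + 12.578 = 82.305 kPa.
Normally consolidated clay, so the full stress increment lies on the virgin compression line:
S_c = C_c·H/(1+e₀)·log₁₀(σ'_f/σ'_0) = 0.25×7.7/(1+1.21)×log₁₀(82.305/69.727)
    = 0.87104 × 0.072025 = 0.06274 m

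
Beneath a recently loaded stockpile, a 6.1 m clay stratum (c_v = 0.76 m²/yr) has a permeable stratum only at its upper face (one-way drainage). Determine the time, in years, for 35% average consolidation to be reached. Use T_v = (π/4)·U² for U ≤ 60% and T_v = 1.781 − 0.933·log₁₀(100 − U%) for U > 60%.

Drainage path length: H_d = H = 6.1 m (single drainage).
U ≤ 60%: T_v = (π/4)·U² = (π/4)×0.35² = 0.096211.
t = T_v·H_d²/c_v = 0.096211×6.1²/0.76 = 4.711 years.

t ≈ 4.71 years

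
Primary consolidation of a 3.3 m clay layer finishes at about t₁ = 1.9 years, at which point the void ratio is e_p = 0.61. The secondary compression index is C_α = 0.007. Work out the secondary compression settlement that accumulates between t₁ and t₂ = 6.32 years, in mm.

S_s ≈ 7.49 mm

Secondary compression: S_s = C_α·H/(1+e_p)·log₁₀(t₂/t₁)
S_s = 0.007×3.3/(1+0.61)×log₁₀(6.32/1.9)
    = 0.01435 × 0.522 = 0.007489 m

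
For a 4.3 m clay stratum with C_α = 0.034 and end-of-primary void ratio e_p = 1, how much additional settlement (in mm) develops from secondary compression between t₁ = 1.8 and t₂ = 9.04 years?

Secondary compression: S_s = C_α·H/(1+e_p)·log₁₀(t₂/t₁)
S_s = 0.034×4.3/(1+1)×log₁₀(9.04/1.8)
    = 0.0731 × 0.7009 = 0.05124 m

S_s ≈ 51.2 mm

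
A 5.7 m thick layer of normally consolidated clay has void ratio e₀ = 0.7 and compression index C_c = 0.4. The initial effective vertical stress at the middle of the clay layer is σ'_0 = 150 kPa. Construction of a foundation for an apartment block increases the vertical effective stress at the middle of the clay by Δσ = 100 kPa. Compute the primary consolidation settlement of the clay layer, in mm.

S_c ≈ 298 mm

Final effective stress: σ'_f = σ'_0 + Δσ = 150 + 100 = 250 kPa.
Normally consolidated clay, so the full stress increment lies on the virgin compression line:
S_c = C_c·H/(1+e₀)·log₁₀(σ'_f/σ'_0) = 0.4×5.7/(1+0.7)×log₁₀(250/150)
    = 1.3412 × 0.22185 = 0.2975 m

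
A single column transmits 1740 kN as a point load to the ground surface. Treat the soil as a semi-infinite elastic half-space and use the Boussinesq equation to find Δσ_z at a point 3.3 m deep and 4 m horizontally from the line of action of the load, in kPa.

Boussinesq vertical stress below a point load on an elastic half-space:
Δσ_z = 3P/(2πz²) · [1 + (r/z)²]^(−5/2)
r/z = 4/3.3 = 1.2121; [1+(r/z)²]^(−5/2) = 0.10437.
Δσ_z = 3×1740/(2π×3.3²) × 0.10437 = 76.289 × 0.10437 = 7.962 kPa

Δσ_z ≈ 7.96 kPa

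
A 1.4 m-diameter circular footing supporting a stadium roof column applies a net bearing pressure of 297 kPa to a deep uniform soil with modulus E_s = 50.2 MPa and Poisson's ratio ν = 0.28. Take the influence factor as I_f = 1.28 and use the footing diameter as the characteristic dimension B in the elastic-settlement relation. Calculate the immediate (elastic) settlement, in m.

Immediate (elastic) settlement: S_e = q·B·(1−ν²)/E_s · I_f.
E_s = 50.2 MPa = 50200 kPa.
S_e = 297 × 1.4 × (1 − 0.28²) / 50200 × 1.28
    = 297 × 1.4 × 0.9216 / 50200 × 1.28
    = 0.009771 m

S_e ≈ 0.00977 m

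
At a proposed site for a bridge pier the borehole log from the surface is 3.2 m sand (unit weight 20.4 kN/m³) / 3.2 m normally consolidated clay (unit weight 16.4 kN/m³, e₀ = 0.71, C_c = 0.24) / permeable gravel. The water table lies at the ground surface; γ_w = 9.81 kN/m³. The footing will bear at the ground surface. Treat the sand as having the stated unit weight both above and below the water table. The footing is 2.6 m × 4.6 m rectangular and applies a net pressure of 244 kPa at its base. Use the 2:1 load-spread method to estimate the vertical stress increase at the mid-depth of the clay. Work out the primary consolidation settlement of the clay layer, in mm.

S_c ≈ 130 mm

Mid-depth of clay below the ground surface: z = 3.2 + 3.2/2 = 4.8 m.
Total vertical stress at mid-clay: σ_v = 20.4×3.2 + 16.4×1.6 = 91.52 kPa.
Pore pressure: u = 9.81×(4.8 − 0) = 47.088 kPa.
Initial effective stress: σ'_0 = σ_v − u = 91.52 − 47.088 = 44.432 kPa.
Stress increase at mid-clay by the 2:1 spreading method:
Δσ = qBL/((B+z)(L+z)) = 244×2.6×4.6/((2.6+4.8)(4.6+4.8)) = 41.953 kPa
Final effective stress: σ'_f = σ'_0 + Δσ = 44.432 + 41.953 = 86.385 kPa.
Normally consolidated clay, so the full stress increment lies on the virgin compression line:
S_c = C_c·H/(1+e₀)·log₁₀(σ'_f/σ'_0) = 0.24×3.2/(1+0.71)×log₁₀(86.385/44.432)
    = 0.44912 × 0.28874 = 0.1297 m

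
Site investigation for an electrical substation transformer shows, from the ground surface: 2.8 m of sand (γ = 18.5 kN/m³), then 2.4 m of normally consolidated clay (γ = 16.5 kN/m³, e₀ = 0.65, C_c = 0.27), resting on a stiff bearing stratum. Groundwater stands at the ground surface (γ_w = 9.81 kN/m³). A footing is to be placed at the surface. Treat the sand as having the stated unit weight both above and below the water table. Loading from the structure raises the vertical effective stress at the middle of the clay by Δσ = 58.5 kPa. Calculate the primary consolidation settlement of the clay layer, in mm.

S_c ≈ 176 mm

Mid-depth of clay below the ground surface: z = 2.8 + 2.4/2 = 4 m.
Total vertical stress at mid-clay: σ_v = 18.5×2.8 + 16.5×1.2 = 71.6 kPa.
Pore pressure: u = 9.81×(4 − 0) = 39.24 kPa.
Initial effective stress: σ'_0 = σ_v − u = 71.6 − 39.24 = 32.36 kPa.
Final effective stress: σ'_f = σ'_0 + Δσ = 32.36 + 58.5 = 90.86 kPa.
Normally consolidated clay, so the full stress increment lies on the virgin compression line:
S_c = C_c·H/(1+e₀)·log₁₀(σ'_f/σ'_0) = 0.27×2.4/(1+0.65)×log₁₀(90.86/32.36)
    = 0.39273 × 0.44836 = 0.1761 m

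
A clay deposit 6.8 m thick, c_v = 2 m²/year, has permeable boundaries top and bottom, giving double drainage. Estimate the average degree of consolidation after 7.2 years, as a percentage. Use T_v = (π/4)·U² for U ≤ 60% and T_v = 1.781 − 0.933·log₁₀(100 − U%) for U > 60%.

U ≈ 96.3 %

Drainage path length: H_d = H/2 = 3.4 m (double drainage).
T_v = c_v·t/H_d² = 2×7.2/3.4² = 1.2457.
T_v = 1.2457 corresponds to the U > 60% branch:
U = 1 − 10^((1.781 − T_v)/0.933)/100 = 0.9625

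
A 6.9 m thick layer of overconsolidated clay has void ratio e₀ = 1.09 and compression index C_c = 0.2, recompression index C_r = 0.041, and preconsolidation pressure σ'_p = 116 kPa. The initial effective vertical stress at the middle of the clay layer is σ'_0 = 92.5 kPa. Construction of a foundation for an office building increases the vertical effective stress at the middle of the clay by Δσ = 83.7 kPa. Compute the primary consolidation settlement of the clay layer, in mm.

S_c ≈ 133 mm

Final effective stress: σ'_f = 92.5 + 83.7 = 176.2 kPa.
σ'_f = 176.2 > σ'_p = 116 kPa, so the stress path crosses the preconsolidation pressure — recompression up to σ'_p, then virgin compression beyond:
S_c = H/(1+e₀)·[C_r·log₁₀(σ'_p/σ'_0) + C_c·log₁₀(σ'_f/σ'_p)]
    = 6.9/2.09 × [0.041×log₁₀(116/92.5) + 0.2×log₁₀(176.2/116)]
    = 3.3014 × [0.004031 + 0.03631] = 0.1332 m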